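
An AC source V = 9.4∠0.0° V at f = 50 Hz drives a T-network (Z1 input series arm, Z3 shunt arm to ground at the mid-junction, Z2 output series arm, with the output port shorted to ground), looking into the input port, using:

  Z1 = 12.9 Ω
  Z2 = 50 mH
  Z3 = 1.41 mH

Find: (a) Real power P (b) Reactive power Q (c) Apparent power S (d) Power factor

Step 1 — Angular frequency: ω = 2π·f = 2π·50 = 314.2 rad/s.
Step 2 — Component impedances:
  Z1: Z = R = 12.9 Ω
  Z2: Z = jωL = j·314.2·0.05 = 0 + j15.71 Ω
  Z3: Z = jωL = j·314.2·0.00141 = 0 + j0.443 Ω
Step 3 — With the output port shorted to ground, the output series arm Z2 runs from the junction to ground; the shunt arm Z3 also runs from the junction to ground. They appear in parallel: Z3 || Z2 = 0 + j0.4308 Ω.
Step 4 — Series with input arm Z1: Z_in = Z1 + (Z3 || Z2) = 12.9 + j0.4308 Ω = 12.91∠1.9° Ω.
Step 5 — Source phasor: V = 9.4∠0.0° V = 9.4 V.
Step 6 — Current: I = V / Z = 0.7279 - j0.02431 A = 0.7283∠-1.9° A.
Step 7 — Complex power: S = V·I* = 6.842 + j0.2285 VA.
Step 8 — Real power: P = Re(S) = 6.842 W.
Step 9 — Reactive power: Q = Im(S) = 0.2285 VAR.
Step 10 — Apparent power: |S| = 6.846 VA.
Step 11 — Power factor: PF = P/|S| = 0.9994 (lagging).

(a) P = 6.842 W  (b) Q = 0.2285 VAR  (c) S = 6.846 VA  (d) PF = 0.9994 (lagging)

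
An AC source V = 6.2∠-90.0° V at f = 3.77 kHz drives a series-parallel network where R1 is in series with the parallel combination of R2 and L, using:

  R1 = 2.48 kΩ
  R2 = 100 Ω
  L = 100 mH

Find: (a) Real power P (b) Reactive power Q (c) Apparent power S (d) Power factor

Step 1 — Angular frequency: ω = 2π·f = 2π·3770 = 2.369e+04 rad/s.
Step 2 — Component impedances:
  R1: Z = R = 2480 Ω
  R2: Z = R = 100 Ω
  L: Z = jωL = j·2.369e+04·0.1 = 0 + j2369 Ω
Step 3 — Parallel branch: R2 || L = 1/(1/R2 + 1/L) = 99.82 + j4.214 Ω.
Step 4 — Series with R1: Z_total = R1 + (R2 || L) = 2580 + j4.214 Ω = 2580∠0.1° Ω.
Step 5 — Source phasor: V = 6.2∠-90.0° V = 0 - j6.2 V.
Step 6 — Current: I = V / Z = -3.926e-06 - j0.002403 A = 0.002403∠-90.1° A.
Step 7 — Complex power: S = V·I* = 0.0149 + j2.434e-05 VA.
Step 8 — Real power: P = Re(S) = 0.0149 W.
Step 9 — Reactive power: Q = Im(S) = 2.434e-05 VAR.
Step 10 — Apparent power: |S| = 0.0149 VA.
Step 11 — Power factor: PF = P/|S| = 1 (lagging).

(a) P = 0.0149 W  (b) Q = 2.434e-05 VAR  (c) S = 0.0149 VA  (d) PF = 1 (lagging)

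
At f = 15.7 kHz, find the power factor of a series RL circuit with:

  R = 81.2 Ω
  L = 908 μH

Step 1 — Angular frequency: ω = 2π·f = 2π·1.57e+04 = 9.865e+04 rad/s.
Step 2 — Component impedances:
  R: Z = R = 81.2 Ω
  L: Z = jωL = j·9.865e+04·0.000908 = 0 + j89.57 Ω
Step 3 — Series combination: Z_total = R + L = 81.2 + j89.57 Ω = 120.9∠47.8° Ω.
Step 4 — Power factor: PF = cos(φ) = Re(Z)/|Z| = 81.2/120.9 = 0.6716.
Step 5 — Type: Im(Z) = 89.57 ⇒ lagging (phase φ = 47.8°).

PF = 0.6716 (lagging, φ = 47.8°)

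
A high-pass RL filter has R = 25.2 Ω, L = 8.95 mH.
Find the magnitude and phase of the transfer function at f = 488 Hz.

Step 1 — Angular frequency: ω = 2π·488 = 3066 rad/s.
Step 2 — Transfer function: H(jω) = jωL/(R + jωL).
Step 3 — Numerator jωL = j·27.44; denominator R + jωL = 25.2 + j27.44.
Step 4 — H = 0.5425 + j0.4982.
Step 5 — Magnitude: |H| = 0.7366 (-2.7 dB); phase: φ = 42.6°.

|H| = 0.7366 (-2.7 dB), φ = 42.6°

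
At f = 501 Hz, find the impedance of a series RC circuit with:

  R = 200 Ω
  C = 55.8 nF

Step 1 — Angular frequency: ω = 2π·f = 2π·501 = 3148 rad/s.
Step 2 — Component impedances:
  R: Z = R = 200 Ω
  C: Z = 1/(jωC) = -j/(ω·C) = 0 - j5693 Ω
Step 3 — Series combination: Z_total = R + C = 200 - j5693 Ω = 5697∠-88.0° Ω.

Z = 200 - j5693 Ω = 5697∠-88.0° Ω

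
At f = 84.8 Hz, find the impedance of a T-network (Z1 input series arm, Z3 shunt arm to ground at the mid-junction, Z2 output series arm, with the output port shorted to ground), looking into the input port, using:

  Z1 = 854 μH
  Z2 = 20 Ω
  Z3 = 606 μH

Step 1 — Angular frequency: ω = 2π·f = 2π·84.8 = 532.8 rad/s.
Step 2 — Component impedances:
  Z1: Z = jωL = j·532.8·0.000854 = 0 + j0.455 Ω
  Z2: Z = R = 20 Ω
  Z3: Z = jωL = j·532.8·0.000606 = 0 + j0.3229 Ω
Step 3 — With the output port shorted to ground, the output series arm Z2 runs from the junction to ground; the shunt arm Z3 also runs from the junction to ground. They appear in parallel: Z3 || Z2 = 0.005211 + j0.3228 Ω.
Step 4 — Series with input arm Z1: Z_in = Z1 + (Z3 || Z2) = 0.005211 + j0.7778 Ω = 0.7778∠89.6° Ω.

Z = 0.005211 + j0.7778 Ω = 0.7778∠89.6° Ω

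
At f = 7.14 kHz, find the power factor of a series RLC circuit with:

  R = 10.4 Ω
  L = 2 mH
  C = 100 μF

Step 1 — Angular frequency: ω = 2π·f = 2π·7140 = 4.486e+04 rad/s.
Step 2 — Component impedances:
  R: Z = R = 10.4 Ω
  L: Z = jωL = j·4.486e+04·0.002 = 0 + j89.72 Ω
  C: Z = 1/(jωC) = -j/(ω·C) = 0 - j0.2229 Ω
Step 3 — Series combination: Z_total = R + L + C = 10.4 + j89.5 Ω = 90.1∠83.4° Ω.
Step 4 — Power factor: PF = cos(φ) = Re(Z)/|Z| = 10.4/90.1 = 0.1154.
Step 5 — Type: Im(Z) = 89.5 ⇒ lagging (phase φ = 83.4°).

PF = 0.1154 (lagging, φ = 83.4°)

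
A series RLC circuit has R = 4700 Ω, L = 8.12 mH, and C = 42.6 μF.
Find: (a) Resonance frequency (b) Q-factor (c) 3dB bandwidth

Step 1 — Resonance condition Im(Z)=0 gives ω₀ = 1/√(LC).
Step 2 — ω₀ = 1/√(0.00812·4.26e-05) = 1700 rad/s.
Step 3 — f₀ = ω₀/(2π) = 270.6 Hz.
Step 4 — Series Q: Q = ω₀L/R = 1700·0.00812/4700 = 0.002937.
Step 5 — 3dB bandwidth: Δω = ω₀/Q = 5.788e+05 rad/s; BW = Δω/(2π) = 9.212e+04 Hz.

(a) f₀ = 270.6 Hz  (b) Q = 0.002937  (c) BW = 9.212e+04 Hz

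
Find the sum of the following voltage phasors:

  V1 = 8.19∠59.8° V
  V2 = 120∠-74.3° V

Step 1 — Convert each phasor to rectangular form:
  V1 = 8.19·(cos(59.8°) + j·sin(59.8°)) = 4.12 + j7.078 V
  V2 = 120·(cos(-74.3°) + j·sin(-74.3°)) = 32.47 - j115.5 V
Step 2 — Sum components: V_total = 36.59 - j108.4 V.
Step 3 — Convert to polar: |V_total| = 114.5 V, ∠V_total = -71.4°.

V_total = 114.5∠-71.4° V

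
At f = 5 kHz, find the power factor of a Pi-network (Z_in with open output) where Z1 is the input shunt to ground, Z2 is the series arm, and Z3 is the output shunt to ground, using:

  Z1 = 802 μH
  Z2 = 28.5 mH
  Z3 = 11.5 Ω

Step 1 — Angular frequency: ω = 2π·f = 2π·5000 = 3.142e+04 rad/s.
Step 2 — Component impedances:
  Z1: Z = jωL = j·3.142e+04·0.000802 = 0 + j25.2 Ω
  Z2: Z = jωL = j·3.142e+04·0.0285 = 0 + j895.4 Ω
  Z3: Z = R = 11.5 Ω
Step 3 — With open output, the series arm Z2 and the output shunt Z3 appear in series to ground: Z2 + Z3 = 11.5 + j895.4 Ω.
Step 4 — Parallel with input shunt Z1: Z_in = Z1 || (Z2 + Z3) = 0.008614 + j24.51 Ω = 24.51∠90.0° Ω.
Step 5 — Power factor: PF = cos(φ) = Re(Z)/|Z| = 0.0086136/24.506 = 0.0003515.
Step 6 — Type: Im(Z) = 24.51 ⇒ lagging (phase φ = 90.0°).

PF = 0.0003515 (lagging, φ = 90.0°)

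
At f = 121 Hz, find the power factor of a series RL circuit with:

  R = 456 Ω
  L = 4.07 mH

Step 1 — Angular frequency: ω = 2π·f = 2π·121 = 760.3 rad/s.
Step 2 — Component impedances:
  R: Z = R = 456 Ω
  L: Z = jωL = j·760.3·0.00407 = 0 + j3.094 Ω
Step 3 — Series combination: Z_total = R + L = 456 + j3.094 Ω = 456∠0.4° Ω.
Step 4 — Power factor: PF = cos(φ) = Re(Z)/|Z| = 456/456 = 1.
Step 5 — Type: Im(Z) = 3.094 ⇒ lagging (phase φ = 0.4°).

PF = 1 (lagging, φ = 0.4°)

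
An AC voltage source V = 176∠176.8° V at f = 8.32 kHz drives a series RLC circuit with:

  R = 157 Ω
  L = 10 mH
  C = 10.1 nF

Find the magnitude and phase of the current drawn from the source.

Step 1 — Angular frequency: ω = 2π·f = 2π·8320 = 5.228e+04 rad/s.
Step 2 — Component impedances:
  R: Z = R = 157 Ω
  L: Z = jωL = j·5.228e+04·0.01 = 0 + j522.8 Ω
  C: Z = 1/(jωC) = -j/(ω·C) = 0 - j1894 Ω
Step 3 — Series combination: Z_total = R + L + C = 157 - j1371 Ω = 1380∠-83.5° Ω.
Step 4 — Source phasor: V = 176∠176.8° V = -175.7 + j9.825 V.
Step 5 — Ohm's law: I = V / Z_total = (-175.7 + j9.825) / (157 - j1371) = -0.02156 - j0.1257 A.
Step 6 — Convert to polar: |I| = 0.1275 A, ∠I = -99.7°.

I = 0.1275∠-99.7° A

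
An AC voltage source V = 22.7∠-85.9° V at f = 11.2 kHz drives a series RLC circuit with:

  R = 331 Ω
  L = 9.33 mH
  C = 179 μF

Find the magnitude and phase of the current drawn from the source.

Step 1 — Angular frequency: ω = 2π·f = 2π·1.12e+04 = 7.037e+04 rad/s.
Step 2 — Component impedances:
  R: Z = R = 331 Ω
  L: Z = jωL = j·7.037e+04·0.00933 = 0 + j656.6 Ω
  C: Z = 1/(jωC) = -j/(ω·C) = 0 - j0.07939 Ω
Step 3 — Series combination: Z_total = R + L + C = 331 + j656.5 Ω = 735.2∠63.2° Ω.
Step 4 — Source phasor: V = 22.7∠-85.9° V = 1.623 - j22.64 V.
Step 5 — Ohm's law: I = V / Z_total = (1.623 - j22.64) / (331 + j656.5) = -0.0265 - j0.01584 A.
Step 6 — Convert to polar: |I| = 0.03088 A, ∠I = -149.1°.

I = 0.03088∠-149.1° A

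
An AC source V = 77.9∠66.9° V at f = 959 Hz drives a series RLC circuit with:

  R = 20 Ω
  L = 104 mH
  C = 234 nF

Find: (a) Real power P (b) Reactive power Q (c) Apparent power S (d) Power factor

Step 1 — Angular frequency: ω = 2π·f = 2π·959 = 6026 rad/s.
Step 2 — Component impedances:
  R: Z = R = 20 Ω
  L: Z = jωL = j·6026·0.104 = 0 + j626.7 Ω
  C: Z = 1/(jωC) = -j/(ω·C) = 0 - j709.2 Ω
Step 3 — Series combination: Z_total = R + L + C = 20 - j82.57 Ω = 84.96∠-76.4° Ω.
Step 4 — Source phasor: V = 77.9∠66.9° V = 30.56 + j71.65 V.
Step 5 — Current: I = V / Z = -0.735 + j0.5482 A = 0.9169∠143.3° A.
Step 6 — Complex power: S = V·I* = 16.82 - j69.42 VA.
Step 7 — Real power: P = Re(S) = 16.82 W.
Step 8 — Reactive power: Q = Im(S) = -69.42 VAR.
Step 9 — Apparent power: |S| = 71.43 VA.
Step 10 — Power factor: PF = P/|S| = 0.2354 (leading).

(a) P = 16.82 W  (b) Q = -69.42 VAR  (c) S = 71.43 VA  (d) PF = 0.2354 (leading)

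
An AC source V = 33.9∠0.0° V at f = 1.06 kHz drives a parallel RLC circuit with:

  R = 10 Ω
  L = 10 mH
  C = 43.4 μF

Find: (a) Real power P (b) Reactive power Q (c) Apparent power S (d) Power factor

Step 1 — Angular frequency: ω = 2π·f = 2π·1060 = 6660 rad/s.
Step 2 — Component impedances:
  R: Z = R = 10 Ω
  L: Z = jωL = j·6660·0.01 = 0 + j66.6 Ω
  C: Z = 1/(jωC) = -j/(ω·C) = 0 - j3.46 Ω
Step 3 — Parallel combination: 1/Z_total = 1/R + 1/L + 1/C; Z_total = 1.175 - j3.22 Ω = 3.428∠-70.0° Ω.
Step 4 — Source phasor: V = 33.9∠0.0° V = 33.9 V.
Step 5 — Current: I = V / Z = 3.39 + j9.29 A = 9.889∠70.0° A.
Step 6 — Complex power: S = V·I* = 114.9 - j314.9 VA.
Step 7 — Real power: P = Re(S) = 114.9 W.
Step 8 — Reactive power: Q = Im(S) = -314.9 VAR.
Step 9 — Apparent power: |S| = 335.2 VA.
Step 10 — Power factor: PF = P/|S| = 0.3428 (leading).

(a) P = 114.9 W  (b) Q = -314.9 VAR  (c) S = 335.2 VA  (d) PF = 0.3428 (leading)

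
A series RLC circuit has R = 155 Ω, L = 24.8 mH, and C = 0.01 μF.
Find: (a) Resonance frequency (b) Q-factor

Step 1 — Resonance condition Im(Z)=0 gives ω₀ = 1/√(LC).
Step 2 — ω₀ = 1/√(0.0248·1e-08) = 6.35e+04 rad/s.
Step 3 — f₀ = ω₀/(2π) = 1.011e+04 Hz.
Step 4 — Series Q: Q = ω₀L/R = 6.35e+04·0.0248/155 = 10.16.

(a) f₀ = 1.011e+04 Hz  (b) Q = 10.16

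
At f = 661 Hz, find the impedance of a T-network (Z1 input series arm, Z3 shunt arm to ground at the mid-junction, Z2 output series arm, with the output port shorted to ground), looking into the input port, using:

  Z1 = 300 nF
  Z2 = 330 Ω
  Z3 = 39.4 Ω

Step 1 — Angular frequency: ω = 2π·f = 2π·661 = 4153 rad/s.
Step 2 — Component impedances:
  Z1: Z = 1/(jωC) = -j/(ω·C) = 0 - j802.6 Ω
  Z2: Z = R = 330 Ω
  Z3: Z = R = 39.4 Ω
Step 3 — With the output port shorted to ground, the output series arm Z2 runs from the junction to ground; the shunt arm Z3 also runs from the junction to ground. They appear in parallel: Z3 || Z2 = 35.2 Ω.
Step 4 — Series with input arm Z1: Z_in = Z1 + (Z3 || Z2) = 35.2 - j802.6 Ω = 803.4∠-87.5° Ω.

Z = 35.2 - j802.6 Ω = 803.4∠-87.5° Ω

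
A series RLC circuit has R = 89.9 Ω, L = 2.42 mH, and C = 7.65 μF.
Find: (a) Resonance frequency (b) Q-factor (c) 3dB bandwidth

Step 1 — Resonance condition Im(Z)=0 gives ω₀ = 1/√(LC).
Step 2 — ω₀ = 1/√(0.00242·7.65e-06) = 7350 rad/s.
Step 3 — f₀ = ω₀/(2π) = 1170 Hz.
Step 4 — Series Q: Q = ω₀L/R = 7350·0.00242/89.9 = 0.1978.
Step 5 — 3dB bandwidth: Δω = ω₀/Q = 3.715e+04 rad/s; BW = Δω/(2π) = 5912 Hz.

(a) f₀ = 1170 Hz  (b) Q = 0.1978  (c) BW = 5912 Hz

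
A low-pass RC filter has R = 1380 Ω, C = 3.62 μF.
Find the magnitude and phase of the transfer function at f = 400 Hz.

Step 1 — Angular frequency: ω = 2π·400 = 2513 rad/s.
Step 2 — Transfer function: H(jω) = 1/(1 + jωRC).
Step 3 — Denominator: 1 + jωRC = 1 + j·2513·1380·3.62e-06 = 1 + j12.56.
Step 4 — H = 0.006304 - j0.07915.
Step 5 — Magnitude: |H| = 0.0794 (-22.0 dB); phase: φ = -85.4°.

|H| = 0.0794 (-22.0 dB), φ = -85.4°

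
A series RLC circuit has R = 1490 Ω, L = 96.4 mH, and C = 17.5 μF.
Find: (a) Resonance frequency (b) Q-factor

Step 1 — Resonance condition Im(Z)=0 gives ω₀ = 1/√(LC).
Step 2 — ω₀ = 1/√(0.0964·1.75e-05) = 769.9 rad/s.
Step 3 — f₀ = ω₀/(2π) = 122.5 Hz.
Step 4 — Series Q: Q = ω₀L/R = 769.9·0.0964/1490 = 0.04981.

(a) f₀ = 122.5 Hz  (b) Q = 0.04981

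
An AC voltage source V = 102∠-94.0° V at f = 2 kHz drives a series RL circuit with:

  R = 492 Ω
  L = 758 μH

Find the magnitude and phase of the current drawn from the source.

Step 1 — Angular frequency: ω = 2π·f = 2π·2000 = 1.257e+04 rad/s.
Step 2 — Component impedances:
  R: Z = R = 492 Ω
  L: Z = jωL = j·1.257e+04·0.000758 = 0 + j9.525 Ω
Step 3 — Series combination: Z_total = R + L = 492 + j9.525 Ω = 492.1∠1.1° Ω.
Step 4 — Source phasor: V = 102∠-94.0° V = -7.115 - j101.8 V.
Step 5 — Ohm's law: I = V / Z_total = (-7.115 - j101.8) / (492 + j9.525) = -0.01846 - j0.2065 A.
Step 6 — Convert to polar: |I| = 0.2073 A, ∠I = -95.1°.

I = 0.2073∠-95.1° A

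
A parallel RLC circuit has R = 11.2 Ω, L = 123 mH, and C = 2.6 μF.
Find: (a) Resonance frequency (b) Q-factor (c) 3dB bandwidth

Step 1 — Resonance: ω₀ = 1/√(LC) = 1/√(0.123·2.6e-06) = 1768 rad/s.
Step 2 — f₀ = ω₀/(2π) = 281.4 Hz.
Step 3 — Parallel Q: Q = R/(ω₀L) = 11.2/(1768·0.123) = 0.05149.
Step 4 — Bandwidth: Δω = ω₀/Q = 3.434e+04 rad/s; BW = Δω/(2π) = 5465 Hz.

(a) f₀ = 281.4 Hz  (b) Q = 0.05149  (c) BW = 5465 Hz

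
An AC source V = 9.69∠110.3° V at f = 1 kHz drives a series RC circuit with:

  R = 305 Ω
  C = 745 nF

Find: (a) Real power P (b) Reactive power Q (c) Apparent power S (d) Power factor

Step 1 — Angular frequency: ω = 2π·f = 2π·1000 = 6283 rad/s.
Step 2 — Component impedances:
  R: Z = R = 305 Ω
  C: Z = 1/(jωC) = -j/(ω·C) = 0 - j213.6 Ω
Step 3 — Series combination: Z_total = R + C = 305 - j213.6 Ω = 372.4∠-35.0° Ω.
Step 4 — Source phasor: V = 9.69∠110.3° V = -3.362 + j9.088 V.
Step 5 — Current: I = V / Z = -0.0214 + j0.01481 A = 0.02602∠145.3° A.
Step 6 — Complex power: S = V·I* = 0.2065 - j0.1447 VA.
Step 7 — Real power: P = Re(S) = 0.2065 W.
Step 8 — Reactive power: Q = Im(S) = -0.1447 VAR.
Step 9 — Apparent power: |S| = 0.2522 VA.
Step 10 — Power factor: PF = P/|S| = 0.8191 (leading).

(a) P = 0.2065 W  (b) Q = -0.1447 VAR  (c) S = 0.2522 VA  (d) PF = 0.8191 (leading)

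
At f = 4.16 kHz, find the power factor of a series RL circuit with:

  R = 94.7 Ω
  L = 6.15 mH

Step 1 — Angular frequency: ω = 2π·f = 2π·4160 = 2.614e+04 rad/s.
Step 2 — Component impedances:
  R: Z = R = 94.7 Ω
  L: Z = jωL = j·2.614e+04·0.00615 = 0 + j160.7 Ω
Step 3 — Series combination: Z_total = R + L = 94.7 + j160.7 Ω = 186.6∠59.5° Ω.
Step 4 — Power factor: PF = cos(φ) = Re(Z)/|Z| = 94.7/186.57 = 0.5076.
Step 5 — Type: Im(Z) = 160.7 ⇒ lagging (phase φ = 59.5°).

PF = 0.5076 (lagging, φ = 59.5°)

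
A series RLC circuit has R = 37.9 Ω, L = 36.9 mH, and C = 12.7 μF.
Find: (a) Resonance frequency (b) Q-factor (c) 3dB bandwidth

Step 1 — Resonance: ω₀ = 1/√(LC) = 1/√(0.0369·1.27e-05) = 1461 rad/s.
Step 2 — f₀ = ω₀/(2π) = 232.5 Hz.
Step 3 — Series Q: Q = ω₀L/R = 1461·0.0369/37.9 = 1.422.
Step 4 — Bandwidth: Δω = ω₀/Q = 1027 rad/s; BW = Δω/(2π) = 163.5 Hz.

(a) f₀ = 232.5 Hz  (b) Q = 1.422  (c) BW = 163.5 Hz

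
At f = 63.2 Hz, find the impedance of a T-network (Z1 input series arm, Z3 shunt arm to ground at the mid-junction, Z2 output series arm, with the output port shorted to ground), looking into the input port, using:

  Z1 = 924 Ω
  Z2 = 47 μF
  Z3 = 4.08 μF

Step 1 — Angular frequency: ω = 2π·f = 2π·63.2 = 397.1 rad/s.
Step 2 — Component impedances:
  Z1: Z = R = 924 Ω
  Z2: Z = 1/(jωC) = -j/(ω·C) = 0 - j53.58 Ω
  Z3: Z = 1/(jωC) = -j/(ω·C) = 0 - j617.2 Ω
Step 3 — With the output port shorted to ground, the output series arm Z2 runs from the junction to ground; the shunt arm Z3 also runs from the junction to ground. They appear in parallel: Z3 || Z2 = 0 - j49.3 Ω.
Step 4 — Series with input arm Z1: Z_in = Z1 + (Z3 || Z2) = 924 - j49.3 Ω = 925.3∠-3.1° Ω.

Z = 924 - j49.3 Ω = 925.3∠-3.1° Ω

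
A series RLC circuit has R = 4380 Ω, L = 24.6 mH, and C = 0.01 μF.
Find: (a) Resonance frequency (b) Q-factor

Step 1 — Resonance condition Im(Z)=0 gives ω₀ = 1/√(LC).
Step 2 — ω₀ = 1/√(0.0246·1e-08) = 6.376e+04 rad/s.
Step 3 — f₀ = ω₀/(2π) = 1.015e+04 Hz.
Step 4 — Series Q: Q = ω₀L/R = 6.376e+04·0.0246/4380 = 0.3581.

(a) f₀ = 1.015e+04 Hz  (b) Q = 0.3581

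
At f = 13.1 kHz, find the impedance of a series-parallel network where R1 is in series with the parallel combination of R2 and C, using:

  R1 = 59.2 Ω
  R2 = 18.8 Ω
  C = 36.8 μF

Step 1 — Angular frequency: ω = 2π·f = 2π·1.31e+04 = 8.231e+04 rad/s.
Step 2 — Component impedances:
  R1: Z = R = 59.2 Ω
  R2: Z = R = 18.8 Ω
  C: Z = 1/(jωC) = -j/(ω·C) = 0 - j0.3301 Ω
Step 3 — Parallel branch: R2 || C = 1/(1/R2 + 1/C) = 0.005796 - j0.33 Ω.
Step 4 — Series with R1: Z_total = R1 + (R2 || C) = 59.21 - j0.33 Ω = 59.21∠-0.3° Ω.

Z = 59.21 - j0.33 Ω = 59.21∠-0.3° Ω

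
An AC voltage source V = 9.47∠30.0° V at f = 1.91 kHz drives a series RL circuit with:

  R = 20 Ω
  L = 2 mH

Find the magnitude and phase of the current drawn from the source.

Step 1 — Angular frequency: ω = 2π·f = 2π·1910 = 1.2e+04 rad/s.
Step 2 — Component impedances:
  R: Z = R = 20 Ω
  L: Z = jωL = j·1.2e+04·0.002 = 0 + j24 Ω
Step 3 — Series combination: Z_total = R + L = 20 + j24 Ω = 31.24∠50.2° Ω.
Step 4 — Source phasor: V = 9.47∠30.0° V = 8.201 + j4.735 V.
Step 5 — Ohm's law: I = V / Z_total = (8.201 + j4.735) / (20 + j24) = 0.2845 - j0.1046 A.
Step 6 — Convert to polar: |I| = 0.3031 A, ∠I = -20.2°.

I = 0.3031∠-20.2° A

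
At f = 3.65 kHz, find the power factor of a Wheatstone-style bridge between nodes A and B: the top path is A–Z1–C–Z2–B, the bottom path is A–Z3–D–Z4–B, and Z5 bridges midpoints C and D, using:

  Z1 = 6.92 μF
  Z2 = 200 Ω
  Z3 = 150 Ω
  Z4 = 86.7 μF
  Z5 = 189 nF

Step 1 — Angular frequency: ω = 2π·f = 2π·3650 = 2.293e+04 rad/s.
Step 2 — Component impedances:
  Z1: Z = 1/(jωC) = -j/(ω·C) = 0 - j6.301 Ω
  Z2: Z = R = 200 Ω
  Z3: Z = R = 150 Ω
  Z4: Z = 1/(jωC) = -j/(ω·C) = 0 - j0.5029 Ω
  Z5: Z = 1/(jωC) = -j/(ω·C) = 0 - j230.7 Ω
Step 3 — Bridge requires nodal analysis (the Z5 bridge couples midpoints C and D, so the two paths cannot be reduced to a simple series/parallel combination). Setting node B to ground and injecting 1 A at node A, the 3-node admittance system at A, C, D solves to V_A = Z_AB = 76.59 - j29.48 Ω = 82.07∠-21.1° Ω.
Step 4 — Power factor: PF = cos(φ) = Re(Z)/|Z| = 76.589/82.066 = 0.9333.
Step 5 — Type: Im(Z) = -29.48 ⇒ leading (phase φ = -21.1°).

PF = 0.9333 (leading, φ = -21.1°)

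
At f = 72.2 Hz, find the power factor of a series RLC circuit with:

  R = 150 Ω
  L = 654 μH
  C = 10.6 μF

Step 1 — Angular frequency: ω = 2π·f = 2π·72.2 = 453.6 rad/s.
Step 2 — Component impedances:
  R: Z = R = 150 Ω
  L: Z = jωL = j·453.6·0.000654 = 0 + j0.2967 Ω
  C: Z = 1/(jωC) = -j/(ω·C) = 0 - j208 Ω
Step 3 — Series combination: Z_total = R + L + C = 150 - j207.7 Ω = 256.2∠-54.2° Ω.
Step 4 — Power factor: PF = cos(φ) = Re(Z)/|Z| = 150/256.2 = 0.5855.
Step 5 — Type: Im(Z) = -207.7 ⇒ leading (phase φ = -54.2°).

PF = 0.5855 (leading, φ = -54.2°)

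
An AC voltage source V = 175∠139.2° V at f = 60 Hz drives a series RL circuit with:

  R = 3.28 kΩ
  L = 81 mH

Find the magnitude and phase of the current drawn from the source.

Step 1 — Angular frequency: ω = 2π·f = 2π·60 = 377 rad/s.
Step 2 — Component impedances:
  R: Z = R = 3280 Ω
  L: Z = jωL = j·377·0.081 = 0 + j30.54 Ω
Step 3 — Series combination: Z_total = R + L = 3280 + j30.54 Ω = 3280∠0.5° Ω.
Step 4 — Source phasor: V = 175∠139.2° V = -132.5 + j114.3 V.
Step 5 — Ohm's law: I = V / Z_total = (-132.5 + j114.3) / (3280 + j30.54) = -0.04006 + j0.03524 A.
Step 6 — Convert to polar: |I| = 0.05335 A, ∠I = 138.7°.

I = 0.05335∠138.7° A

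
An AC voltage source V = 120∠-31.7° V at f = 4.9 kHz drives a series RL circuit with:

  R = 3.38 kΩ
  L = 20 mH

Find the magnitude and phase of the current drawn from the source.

Step 1 — Angular frequency: ω = 2π·f = 2π·4900 = 3.079e+04 rad/s.
Step 2 — Component impedances:
  R: Z = R = 3380 Ω
  L: Z = jωL = j·3.079e+04·0.02 = 0 + j615.8 Ω
Step 3 — Series combination: Z_total = R + L = 3380 + j615.8 Ω = 3436∠10.3° Ω.
Step 4 — Source phasor: V = 120∠-31.7° V = 102.1 - j63.06 V.
Step 5 — Ohm's law: I = V / Z_total = (102.1 - j63.06) / (3380 + j615.8) = 0.02595 - j0.02338 A.
Step 6 — Convert to polar: |I| = 0.03493 A, ∠I = -42.0°.

I = 0.03493∠-42.0° A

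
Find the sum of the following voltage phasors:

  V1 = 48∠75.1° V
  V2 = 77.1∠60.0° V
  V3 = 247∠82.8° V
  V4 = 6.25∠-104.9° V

Step 1 — Convert each phasor to rectangular form:
  V1 = 48·(cos(75.1°) + j·sin(75.1°)) = 12.34 + j46.39 V
  V2 = 77.1·(cos(60.0°) + j·sin(60.0°)) = 38.55 + j66.77 V
  V3 = 247·(cos(82.8°) + j·sin(82.8°)) = 30.96 + j245.1 V
  V4 = 6.25·(cos(-104.9°) + j·sin(-104.9°)) = -1.607 - j6.04 V
Step 2 — Sum components: V_total = 80.24 + j352.2 V.
Step 3 — Convert to polar: |V_total| = 361.2 V, ∠V_total = 77.2°.

V_total = 361.2∠77.2° V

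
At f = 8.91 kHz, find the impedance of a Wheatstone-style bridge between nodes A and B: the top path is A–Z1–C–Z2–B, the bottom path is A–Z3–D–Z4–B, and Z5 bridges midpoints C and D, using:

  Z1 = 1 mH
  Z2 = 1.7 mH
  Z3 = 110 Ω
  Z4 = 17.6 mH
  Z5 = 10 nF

Step 1 — Angular frequency: ω = 2π·f = 2π·8910 = 5.598e+04 rad/s.
Step 2 — Component impedances:
  Z1: Z = jωL = j·5.598e+04·0.001 = 0 + j55.98 Ω
  Z2: Z = jωL = j·5.598e+04·0.0017 = 0 + j95.17 Ω
  Z3: Z = R = 110 Ω
  Z4: Z = jωL = j·5.598e+04·0.0176 = 0 + j985.3 Ω
  Z5: Z = 1/(jωC) = -j/(ω·C) = 0 - j1786 Ω
Step 3 — Bridge requires nodal analysis (the Z5 bridge couples midpoints C and D, so the two paths cannot be reduced to a simple series/parallel combination). Setting node B to ground and injecting 1 A at node A, the 3-node admittance system at A, C, D solves to V_A = Z_AB = 1.243 + j132.5 Ω = 132.5∠89.5° Ω.

Z = 1.243 + j132.5 Ω = 132.5∠89.5° Ω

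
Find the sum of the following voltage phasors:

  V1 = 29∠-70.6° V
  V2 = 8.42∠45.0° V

Step 1 — Convert each phasor to rectangular form:
  V1 = 29·(cos(-70.6°) + j·sin(-70.6°)) = 9.633 - j27.35 V
  V2 = 8.42·(cos(45.0°) + j·sin(45.0°)) = 5.954 + j5.954 V
Step 2 — Sum components: V_total = 15.59 - j21.4 V.
Step 3 — Convert to polar: |V_total| = 26.47 V, ∠V_total = -53.9°.

V_total = 26.47∠-53.9° V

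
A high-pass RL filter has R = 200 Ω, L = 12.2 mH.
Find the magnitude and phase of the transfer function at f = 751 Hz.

Step 1 — Angular frequency: ω = 2π·751 = 4719 rad/s.
Step 2 — Transfer function: H(jω) = jωL/(R + jωL).
Step 3 — Numerator jωL = j·57.57; denominator R + jωL = 200 + j57.57.
Step 4 — H = 0.07651 + j0.2658.
Step 5 — Magnitude: |H| = 0.2766 (-11.2 dB); phase: φ = 73.9°.

|H| = 0.2766 (-11.2 dB), φ = 73.9°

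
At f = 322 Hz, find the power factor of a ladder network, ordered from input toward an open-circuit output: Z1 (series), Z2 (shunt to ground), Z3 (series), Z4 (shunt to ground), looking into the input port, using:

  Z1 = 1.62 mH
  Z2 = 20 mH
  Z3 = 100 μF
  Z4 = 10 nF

Step 1 — Angular frequency: ω = 2π·f = 2π·322 = 2023 rad/s.
Step 2 — Component impedances:
  Z1: Z = jωL = j·2023·0.00162 = 0 + j3.278 Ω
  Z2: Z = jωL = j·2023·0.02 = 0 + j40.46 Ω
  Z3: Z = 1/(jωC) = -j/(ω·C) = 0 - j4.943 Ω
  Z4: Z = 1/(jωC) = -j/(ω·C) = 0 - j4.943e+04 Ω
Step 3 — Ladder network (open output): work backward from the far end, alternating series and parallel combinations. Z_in = 0 + j43.77 Ω = 43.77∠90.0° Ω.
Step 4 — Power factor: PF = cos(φ) = Re(Z)/|Z| = 0/43.77 = 0.
Step 5 — Type: Im(Z) = 43.77 ⇒ lagging (phase φ = 90.0°).

PF = 0 (lagging, φ = 90.0°)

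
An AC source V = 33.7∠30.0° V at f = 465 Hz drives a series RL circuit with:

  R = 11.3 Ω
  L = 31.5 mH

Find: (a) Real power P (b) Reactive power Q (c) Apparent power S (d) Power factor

Step 1 — Angular frequency: ω = 2π·f = 2π·465 = 2922 rad/s.
Step 2 — Component impedances:
  R: Z = R = 11.3 Ω
  L: Z = jωL = j·2922·0.0315 = 0 + j92.03 Ω
Step 3 — Series combination: Z_total = R + L = 11.3 + j92.03 Ω = 92.72∠83.0° Ω.
Step 4 — Source phasor: V = 33.7∠30.0° V = 29.19 + j16.85 V.
Step 5 — Current: I = V / Z = 0.2187 - j0.2903 A = 0.3634∠-53.0° A.
Step 6 — Complex power: S = V·I* = 1.493 + j12.16 VA.
Step 7 — Real power: P = Re(S) = 1.493 W.
Step 8 — Reactive power: Q = Im(S) = 12.16 VAR.
Step 9 — Apparent power: |S| = 12.25 VA.
Step 10 — Power factor: PF = P/|S| = 0.1219 (lagging).

(a) P = 1.493 W  (b) Q = 12.16 VAR  (c) S = 12.25 VA  (d) PF = 0.1219 (lagging)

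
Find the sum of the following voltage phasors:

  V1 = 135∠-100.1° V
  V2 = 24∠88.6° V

Step 1 — Convert each phasor to rectangular form:
  V1 = 135·(cos(-100.1°) + j·sin(-100.1°)) = -23.67 - j132.9 V
  V2 = 24·(cos(88.6°) + j·sin(88.6°)) = 0.5864 + j23.99 V
Step 2 — Sum components: V_total = -23.09 - j108.9 V.
Step 3 — Convert to polar: |V_total| = 111.3 V, ∠V_total = -102.0°.

V_total = 111.3∠-102.0° V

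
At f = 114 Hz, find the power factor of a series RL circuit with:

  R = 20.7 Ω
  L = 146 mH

Step 1 — Angular frequency: ω = 2π·f = 2π·114 = 716.3 rad/s.
Step 2 — Component impedances:
  R: Z = R = 20.7 Ω
  L: Z = jωL = j·716.3·0.146 = 0 + j104.6 Ω
Step 3 — Series combination: Z_total = R + L = 20.7 + j104.6 Ω = 106.6∠78.8° Ω.
Step 4 — Power factor: PF = cos(φ) = Re(Z)/|Z| = 20.7/106.6 = 0.1942.
Step 5 — Type: Im(Z) = 104.6 ⇒ lagging (phase φ = 78.8°).

PF = 0.1942 (lagging, φ = 78.8°)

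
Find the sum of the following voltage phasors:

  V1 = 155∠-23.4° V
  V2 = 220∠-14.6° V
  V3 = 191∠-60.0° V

Step 1 — Convert each phasor to rectangular form:
  V1 = 155·(cos(-23.4°) + j·sin(-23.4°)) = 142.3 - j61.56 V
  V2 = 220·(cos(-14.6°) + j·sin(-14.6°)) = 212.9 - j55.46 V
  V3 = 191·(cos(-60.0°) + j·sin(-60.0°)) = 95.5 - j165.4 V
Step 2 — Sum components: V_total = 450.6 - j282.4 V.
Step 3 — Convert to polar: |V_total| = 531.8 V, ∠V_total = -32.1°.

V_total = 531.8∠-32.1° V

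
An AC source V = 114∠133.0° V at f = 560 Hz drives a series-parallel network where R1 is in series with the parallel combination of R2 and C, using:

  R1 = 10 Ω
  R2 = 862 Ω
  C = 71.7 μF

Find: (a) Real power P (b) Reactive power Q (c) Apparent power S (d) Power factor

Step 1 — Angular frequency: ω = 2π·f = 2π·560 = 3519 rad/s.
Step 2 — Component impedances:
  R1: Z = R = 10 Ω
  R2: Z = R = 862 Ω
  C: Z = 1/(jωC) = -j/(ω·C) = 0 - j3.964 Ω
Step 3 — Parallel branch: R2 || C = 1/(1/R2 + 1/C) = 0.01823 - j3.964 Ω.
Step 4 — Series with R1: Z_total = R1 + (R2 || C) = 10.02 - j3.964 Ω = 10.77∠-21.6° Ω.
Step 5 — Source phasor: V = 114∠133.0° V = -77.75 + j83.37 V.
Step 6 — Current: I = V / Z = -9.557 + j4.541 A = 10.58∠154.6° A.
Step 7 — Complex power: S = V·I* = 1122 - j443.8 VA.
Step 8 — Real power: P = Re(S) = 1122 W.
Step 9 — Reactive power: Q = Im(S) = -443.8 VAR.
Step 10 — Apparent power: |S| = 1206 VA.
Step 11 — Power factor: PF = P/|S| = 0.9299 (leading).

(a) P = 1122 W  (b) Q = -443.8 VAR  (c) S = 1206 VA  (d) PF = 0.9299 (leading)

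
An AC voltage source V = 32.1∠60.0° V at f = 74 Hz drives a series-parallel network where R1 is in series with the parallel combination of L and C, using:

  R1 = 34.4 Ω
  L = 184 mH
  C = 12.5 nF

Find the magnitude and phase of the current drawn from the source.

Step 1 — Angular frequency: ω = 2π·f = 2π·74 = 465 rad/s.
Step 2 — Component impedances:
  R1: Z = R = 34.4 Ω
  L: Z = jωL = j·465·0.184 = 0 + j85.55 Ω
  C: Z = 1/(jωC) = -j/(ω·C) = 0 - j1.721e+05 Ω
Step 3 — Parallel branch: L || C = 1/(1/L + 1/C) = 0 + j85.59 Ω.
Step 4 — Series with R1: Z_total = R1 + (L || C) = 34.4 + j85.59 Ω = 92.25∠68.1° Ω.
Step 5 — Source phasor: V = 32.1∠60.0° V = 16.05 + j27.8 V.
Step 6 — Ohm's law: I = V / Z_total = (16.05 + j27.8) / (34.4 + j85.59) = 0.3445 - j0.04906 A.
Step 7 — Convert to polar: |I| = 0.348 A, ∠I = -8.1°.

I = 0.348∠-8.1° A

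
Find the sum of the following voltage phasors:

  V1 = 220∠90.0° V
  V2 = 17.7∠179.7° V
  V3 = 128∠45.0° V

Step 1 — Convert each phasor to rectangular form:
  V1 = 220·(cos(90.0°) + j·sin(90.0°)) = 0 + j220 V
  V2 = 17.7·(cos(179.7°) + j·sin(179.7°)) = -17.7 + j0.09268 V
  V3 = 128·(cos(45.0°) + j·sin(45.0°)) = 90.51 + j90.51 V
Step 2 — Sum components: V_total = 72.81 + j310.6 V.
Step 3 — Convert to polar: |V_total| = 319 V, ∠V_total = 76.8°.

V_total = 319∠76.8° V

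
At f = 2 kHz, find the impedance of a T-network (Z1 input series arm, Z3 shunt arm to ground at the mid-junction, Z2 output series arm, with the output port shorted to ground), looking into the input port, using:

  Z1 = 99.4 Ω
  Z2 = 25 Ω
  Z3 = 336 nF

Step 1 — Angular frequency: ω = 2π·f = 2π·2000 = 1.257e+04 rad/s.
Step 2 — Component impedances:
  Z1: Z = R = 99.4 Ω
  Z2: Z = R = 25 Ω
  Z3: Z = 1/(jωC) = -j/(ω·C) = 0 - j236.8 Ω
Step 3 — With the output port shorted to ground, the output series arm Z2 runs from the junction to ground; the shunt arm Z3 also runs from the junction to ground. They appear in parallel: Z3 || Z2 = 24.72 - j2.61 Ω.
Step 4 — Series with input arm Z1: Z_in = Z1 + (Z3 || Z2) = 124.1 - j2.61 Ω = 124.2∠-1.2° Ω.

Z = 124.1 - j2.61 Ω = 124.2∠-1.2° Ω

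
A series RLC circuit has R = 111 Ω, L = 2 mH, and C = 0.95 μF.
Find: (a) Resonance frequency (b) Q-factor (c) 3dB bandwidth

Step 1 — Resonance: ω₀ = 1/√(LC) = 1/√(0.002·9.5e-07) = 2.294e+04 rad/s.
Step 2 — f₀ = ω₀/(2π) = 3651 Hz.
Step 3 — Series Q: Q = ω₀L/R = 2.294e+04·0.002/111 = 0.4134.
Step 4 — Bandwidth: Δω = ω₀/Q = 5.55e+04 rad/s; BW = Δω/(2π) = 8833 Hz.

(a) f₀ = 3651 Hz  (b) Q = 0.4134  (c) BW = 8833 Hz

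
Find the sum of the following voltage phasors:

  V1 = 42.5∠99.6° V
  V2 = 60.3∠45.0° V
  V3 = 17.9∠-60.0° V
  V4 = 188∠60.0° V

Step 1 — Convert each phasor to rectangular form:
  V1 = 42.5·(cos(99.6°) + j·sin(99.6°)) = -7.088 + j41.9 V
  V2 = 60.3·(cos(45.0°) + j·sin(45.0°)) = 42.64 + j42.64 V
  V3 = 17.9·(cos(-60.0°) + j·sin(-60.0°)) = 8.95 - j15.5 V
  V4 = 188·(cos(60.0°) + j·sin(60.0°)) = 94 + j162.8 V
Step 2 — Sum components: V_total = 138.5 + j231.9 V.
Step 3 — Convert to polar: |V_total| = 270.1 V, ∠V_total = 59.1°.

V_total = 270.1∠59.1° V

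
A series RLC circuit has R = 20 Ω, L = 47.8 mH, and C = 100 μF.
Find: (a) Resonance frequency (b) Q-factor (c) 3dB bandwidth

Step 1 — Resonance: ω₀ = 1/√(LC) = 1/√(0.0478·0.0001) = 457.4 rad/s.
Step 2 — f₀ = ω₀/(2π) = 72.8 Hz.
Step 3 — Series Q: Q = ω₀L/R = 457.4·0.0478/20 = 1.093.
Step 4 — Bandwidth: Δω = ω₀/Q = 418.4 rad/s; BW = Δω/(2π) = 66.59 Hz.

(a) f₀ = 72.8 Hz  (b) Q = 1.093  (c) BW = 66.59 Hz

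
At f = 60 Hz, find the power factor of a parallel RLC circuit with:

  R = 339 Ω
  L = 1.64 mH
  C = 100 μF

Step 1 — Angular frequency: ω = 2π·f = 2π·60 = 377 rad/s.
Step 2 — Component impedances:
  R: Z = R = 339 Ω
  L: Z = jωL = j·377·0.00164 = 0 + j0.6183 Ω
  C: Z = 1/(jωC) = -j/(ω·C) = 0 - j26.53 Ω
Step 3 — Parallel combination: 1/Z_total = 1/R + 1/L + 1/C; Z_total = 0.001182 + j0.633 Ω = 0.633∠89.9° Ω.
Step 4 — Power factor: PF = cos(φ) = Re(Z)/|Z| = 0.001182/0.633 = 0.001867.
Step 5 — Type: Im(Z) = 0.633 ⇒ lagging (phase φ = 89.9°).

PF = 0.001867 (lagging, φ = 89.9°)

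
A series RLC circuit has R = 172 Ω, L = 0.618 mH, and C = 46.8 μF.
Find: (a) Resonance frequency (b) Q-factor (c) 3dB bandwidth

Step 1 — Resonance condition Im(Z)=0 gives ω₀ = 1/√(LC).
Step 2 — ω₀ = 1/√(0.000618·4.68e-05) = 5880 rad/s.
Step 3 — f₀ = ω₀/(2π) = 935.8 Hz.
Step 4 — Series Q: Q = ω₀L/R = 5880·0.000618/172 = 0.02113.
Step 5 — 3dB bandwidth: Δω = ω₀/Q = 2.783e+05 rad/s; BW = Δω/(2π) = 4.43e+04 Hz.

(a) f₀ = 935.8 Hz  (b) Q = 0.02113  (c) BW = 4.43e+04 Hz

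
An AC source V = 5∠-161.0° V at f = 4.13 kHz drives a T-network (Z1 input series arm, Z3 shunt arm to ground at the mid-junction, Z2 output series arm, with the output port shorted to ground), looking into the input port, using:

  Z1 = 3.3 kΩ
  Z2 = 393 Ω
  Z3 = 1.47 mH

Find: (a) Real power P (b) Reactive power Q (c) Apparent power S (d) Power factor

Step 1 — Angular frequency: ω = 2π·f = 2π·4130 = 2.595e+04 rad/s.
Step 2 — Component impedances:
  Z1: Z = R = 3300 Ω
  Z2: Z = R = 393 Ω
  Z3: Z = jωL = j·2.595e+04·0.00147 = 0 + j38.15 Ω
Step 3 — With the output port shorted to ground, the output series arm Z2 runs from the junction to ground; the shunt arm Z3 also runs from the junction to ground. They appear in parallel: Z3 || Z2 = 3.668 + j37.79 Ω.
Step 4 — Series with input arm Z1: Z_in = Z1 + (Z3 || Z2) = 3304 + j37.79 Ω = 3304∠0.7° Ω.
Step 5 — Source phasor: V = 5∠-161.0° V = -4.728 - j1.628 V.
Step 6 — Current: I = V / Z = -0.001436 - j0.0004763 A = 0.001513∠-161.7° A.
Step 7 — Complex power: S = V·I* = 0.007566 + j8.655e-05 VA.
Step 8 — Real power: P = Re(S) = 0.007566 W.
Step 9 — Reactive power: Q = Im(S) = 8.655e-05 VAR.
Step 10 — Apparent power: |S| = 0.007567 VA.
Step 11 — Power factor: PF = P/|S| = 0.9999 (lagging).

(a) P = 0.007566 W  (b) Q = 8.655e-05 VAR  (c) S = 0.007567 VA  (d) PF = 0.9999 (lagging)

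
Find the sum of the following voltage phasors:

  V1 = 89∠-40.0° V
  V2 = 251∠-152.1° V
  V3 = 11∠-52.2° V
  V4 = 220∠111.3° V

Step 1 — Convert each phasor to rectangular form:
  V1 = 89·(cos(-40.0°) + j·sin(-40.0°)) = 68.18 - j57.21 V
  V2 = 251·(cos(-152.1°) + j·sin(-152.1°)) = -221.8 - j117.5 V
  V3 = 11·(cos(-52.2°) + j·sin(-52.2°)) = 6.742 - j8.692 V
  V4 = 220·(cos(111.3°) + j·sin(111.3°)) = -79.92 + j205 V
Step 2 — Sum components: V_total = -226.8 + j21.62 V.
Step 3 — Convert to polar: |V_total| = 227.8 V, ∠V_total = 174.6°.

V_total = 227.8∠174.6° V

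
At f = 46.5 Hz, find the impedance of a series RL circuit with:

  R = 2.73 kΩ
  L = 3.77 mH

Step 1 — Angular frequency: ω = 2π·f = 2π·46.5 = 292.2 rad/s.
Step 2 — Component impedances:
  R: Z = R = 2730 Ω
  L: Z = jωL = j·292.2·0.00377 = 0 + j1.101 Ω
Step 3 — Series combination: Z_total = R + L = 2730 + j1.101 Ω = 2730∠0.0° Ω.

Z = 2730 + j1.101 Ω = 2730∠0.0° Ω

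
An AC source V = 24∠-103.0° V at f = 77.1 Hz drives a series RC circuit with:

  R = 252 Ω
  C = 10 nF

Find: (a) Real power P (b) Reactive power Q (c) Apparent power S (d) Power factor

Step 1 — Angular frequency: ω = 2π·f = 2π·77.1 = 484.4 rad/s.
Step 2 — Component impedances:
  R: Z = R = 252 Ω
  C: Z = 1/(jωC) = -j/(ω·C) = 0 - j2.064e+05 Ω
Step 3 — Series combination: Z_total = R + C = 252 - j2.064e+05 Ω = 2.064e+05∠-89.9° Ω.
Step 4 — Source phasor: V = 24∠-103.0° V = -5.399 - j23.38 V.
Step 5 — Current: I = V / Z = 0.0001133 - j2.629e-05 A = 0.0001163∠-13.1° A.
Step 6 — Complex power: S = V·I* = 3.406e-06 - j0.00279 VA.
Step 7 — Real power: P = Re(S) = 3.406e-06 W.
Step 8 — Reactive power: Q = Im(S) = -0.00279 VAR.
Step 9 — Apparent power: |S| = 0.00279 VA.
Step 10 — Power factor: PF = P/|S| = 0.001221 (leading).

(a) P = 3.406e-06 W  (b) Q = -0.00279 VAR  (c) S = 0.00279 VA  (d) PF = 0.001221 (leading)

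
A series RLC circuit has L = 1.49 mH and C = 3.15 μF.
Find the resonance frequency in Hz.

Step 1 — Resonance condition Im(Z)=0 gives ω₀ = 1/√(LC).
Step 2 — ω₀ = 1/√(0.00149·3.15e-06) = 1.46e+04 rad/s.
Step 3 — f₀ = ω₀/(2π) = 2323 Hz.

f₀ = 2323 Hz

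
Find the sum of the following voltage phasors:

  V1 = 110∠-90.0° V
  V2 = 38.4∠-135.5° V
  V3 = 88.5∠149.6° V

Step 1 — Convert each phasor to rectangular form:
  V1 = 110·(cos(-90.0°) + j·sin(-90.0°)) = 0 - j110 V
  V2 = 38.4·(cos(-135.5°) + j·sin(-135.5°)) = -27.39 - j26.91 V
  V3 = 88.5·(cos(149.6°) + j·sin(149.6°)) = -76.33 + j44.78 V
Step 2 — Sum components: V_total = -103.7 - j92.13 V.
Step 3 — Convert to polar: |V_total| = 138.7 V, ∠V_total = -138.4°.

V_total = 138.7∠-138.4° V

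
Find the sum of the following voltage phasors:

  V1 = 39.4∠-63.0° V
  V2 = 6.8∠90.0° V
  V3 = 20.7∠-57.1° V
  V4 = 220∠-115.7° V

Step 1 — Convert each phasor to rectangular form:
  V1 = 39.4·(cos(-63.0°) + j·sin(-63.0°)) = 17.89 - j35.11 V
  V2 = 6.8·(cos(90.0°) + j·sin(90.0°)) = 0 + j6.8 V
  V3 = 20.7·(cos(-57.1°) + j·sin(-57.1°)) = 11.24 - j17.38 V
  V4 = 220·(cos(-115.7°) + j·sin(-115.7°)) = -95.4 - j198.2 V
Step 2 — Sum components: V_total = -66.27 - j243.9 V.
Step 3 — Convert to polar: |V_total| = 252.8 V, ∠V_total = -105.2°.

V_total = 252.8∠-105.2° V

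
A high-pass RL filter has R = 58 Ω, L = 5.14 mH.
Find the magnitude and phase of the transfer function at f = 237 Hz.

Step 1 — Angular frequency: ω = 2π·237 = 1489 rad/s.
Step 2 — Transfer function: H(jω) = jωL/(R + jωL).
Step 3 — Numerator jωL = j·7.654; denominator R + jωL = 58 + j7.654.
Step 4 — H = 0.01712 + j0.1297.
Step 5 — Magnitude: |H| = 0.1308 (-17.7 dB); phase: φ = 82.5°.

|H| = 0.1308 (-17.7 dB), φ = 82.5°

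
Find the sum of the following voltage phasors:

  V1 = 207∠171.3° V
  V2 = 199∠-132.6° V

Step 1 — Convert each phasor to rectangular form:
  V1 = 207·(cos(171.3°) + j·sin(171.3°)) = -204.6 + j31.31 V
  V2 = 199·(cos(-132.6°) + j·sin(-132.6°)) = -134.7 - j146.5 V
Step 2 — Sum components: V_total = -339.3 - j115.2 V.
Step 3 — Convert to polar: |V_total| = 358.3 V, ∠V_total = -161.3°.

V_total = 358.3∠-161.3° V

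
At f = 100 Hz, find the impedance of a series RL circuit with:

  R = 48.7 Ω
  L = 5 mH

Step 1 — Angular frequency: ω = 2π·f = 2π·100 = 628.3 rad/s.
Step 2 — Component impedances:
  R: Z = R = 48.7 Ω
  L: Z = jωL = j·628.3·0.005 = 0 + j3.142 Ω
Step 3 — Series combination: Z_total = R + L = 48.7 + j3.142 Ω = 48.8∠3.7° Ω.

Z = 48.7 + j3.142 Ω = 48.8∠3.7° Ω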